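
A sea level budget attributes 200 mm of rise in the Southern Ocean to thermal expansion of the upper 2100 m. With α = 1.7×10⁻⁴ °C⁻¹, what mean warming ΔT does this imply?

ΔT = Δh/(αH) = 0.2 / (1.7×10⁻⁴ × 2100) ≈ 0.5602 °C

0.560 °C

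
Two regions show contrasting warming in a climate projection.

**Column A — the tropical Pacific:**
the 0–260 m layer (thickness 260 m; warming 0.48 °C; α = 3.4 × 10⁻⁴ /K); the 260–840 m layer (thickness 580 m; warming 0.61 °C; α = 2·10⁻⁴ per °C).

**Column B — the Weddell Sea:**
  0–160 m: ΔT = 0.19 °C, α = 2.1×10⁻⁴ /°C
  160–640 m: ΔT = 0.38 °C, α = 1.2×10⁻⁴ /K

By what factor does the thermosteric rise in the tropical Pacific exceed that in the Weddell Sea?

4.0

A Layer 1: 3.4×10⁻⁴ × 0.48 × 260 = 0.042432 m
A 0.61 × 2×10⁻⁴ × 580 = 0.07076 m
A total: 0.113192 m
B 0–160 m: 160 × 0.19 × 2.1×10⁻⁴ = 0.006384 m
B Layer 2: 480 × 0.38 × 1.2×10⁻⁴ = 0.021888 m
B total: 0.028272 m
Ratio: 0.113192 / 0.028272 ≈ 4.004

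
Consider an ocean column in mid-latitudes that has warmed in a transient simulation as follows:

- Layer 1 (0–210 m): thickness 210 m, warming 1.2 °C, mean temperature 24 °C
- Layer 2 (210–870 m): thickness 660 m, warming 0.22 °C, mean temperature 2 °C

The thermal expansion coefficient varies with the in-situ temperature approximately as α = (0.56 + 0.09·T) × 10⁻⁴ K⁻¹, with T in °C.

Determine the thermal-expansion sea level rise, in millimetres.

79.3 mm of thermosteric rise

Layer 1: α = (0.56 + 0.09×24)×10⁻⁴ = 2.72×10⁻⁴ K⁻¹
Layer 2: α = (0.56 + 0.09×2)×10⁻⁴ = 0.74×10⁻⁴ K⁻¹
0–210 m: 1.2 × 210 × 2.72×10⁻⁴ = 0.068544 m
0.74×10⁻⁴ × 0.22 × 660 = 0.0107448 m
Δh = 0.068544 + 0.0107448 = 0.0792888 m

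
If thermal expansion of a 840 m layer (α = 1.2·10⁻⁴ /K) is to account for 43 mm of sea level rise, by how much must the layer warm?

ΔT = Δh/(αH) = 0.043 / (1.2×10⁻⁴ × 840) ≈ 0.4266 °C

0.427 °C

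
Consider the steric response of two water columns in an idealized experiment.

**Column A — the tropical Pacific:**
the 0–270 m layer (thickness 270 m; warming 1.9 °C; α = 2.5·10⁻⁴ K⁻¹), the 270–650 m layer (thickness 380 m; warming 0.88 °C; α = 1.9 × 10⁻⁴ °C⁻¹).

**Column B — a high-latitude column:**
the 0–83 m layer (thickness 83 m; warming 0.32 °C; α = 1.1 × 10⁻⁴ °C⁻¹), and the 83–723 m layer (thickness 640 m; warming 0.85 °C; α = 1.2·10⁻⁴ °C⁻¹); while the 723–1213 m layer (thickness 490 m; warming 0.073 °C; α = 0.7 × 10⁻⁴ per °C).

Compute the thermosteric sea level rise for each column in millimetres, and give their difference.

A: 192 mm; B: 70.7 mm; difference 121 mm

A 0–270 m: 1.9 × 270 × 2.5×10⁻⁴ = 0.12825 m
A 380 × 1.9×10⁻⁴ × 0.88 = 0.063536 m
A total: 0.191786 m
B 1.1×10⁻⁴ × 0.32 × 83 = 0.0029216 m
B Layer 2: 640 × 0.85 × 1.2×10⁻⁴ = 0.06528 m
B 0.073 × 490 × 0.7×10⁻⁴ = 0.0025039 m
B total: 0.0707055 m
Difference: 0.191786 − 0.0707055 = 0.1210805 m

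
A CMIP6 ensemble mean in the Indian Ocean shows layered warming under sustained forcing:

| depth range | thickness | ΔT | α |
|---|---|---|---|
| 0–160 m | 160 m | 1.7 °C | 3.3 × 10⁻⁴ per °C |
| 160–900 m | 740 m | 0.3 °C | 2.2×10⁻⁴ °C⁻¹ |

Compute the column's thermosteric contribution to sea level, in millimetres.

1.7 × 3.3×10⁻⁴ × 160 = 0.08976 m
Layer 2: 2.2×10⁻⁴ × 0.3 × 740 = 0.04884 m
Δh = 0.08976 + 0.04884 = 0.13860 m ≈ 139 mm

139 mm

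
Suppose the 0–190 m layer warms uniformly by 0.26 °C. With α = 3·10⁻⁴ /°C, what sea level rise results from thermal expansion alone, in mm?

Δh = 14.8 mm

Δh = αΔT·H = 3×10⁻⁴ × 0.26 × 190 = 0.01482 m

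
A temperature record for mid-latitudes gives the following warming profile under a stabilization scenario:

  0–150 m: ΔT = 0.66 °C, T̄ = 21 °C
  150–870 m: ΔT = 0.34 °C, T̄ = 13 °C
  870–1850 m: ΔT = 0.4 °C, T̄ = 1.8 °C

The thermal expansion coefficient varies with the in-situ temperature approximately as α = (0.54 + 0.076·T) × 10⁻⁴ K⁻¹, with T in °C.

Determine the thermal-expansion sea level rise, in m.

Δh ≈ 0.0851 m

Layer 1: α = (0.54 + 0.076×21)×10⁻⁴ = 2.136×10⁻⁴ K⁻¹
Layer 2: α = (0.54 + 0.076×13)×10⁻⁴ = 1.528×10⁻⁴ K⁻¹
Layer 3: α = (0.54 + 0.076×1.8)×10⁻⁴ = 0.6768×10⁻⁴ K⁻¹
0–150 m: 2.136×10⁻⁴ × 0.66 × 150 = 0.0211464 m
Layer 2: 0.34 × 1.528×10⁻⁴ × 720 = 0.03740544 m
Layer 3: 0.6768×10⁻⁴ × 0.4 × 980 = 0.02653056 m
Δh = 0.0211464 + 0.03740544 + 0.02653056 = 0.0850824 m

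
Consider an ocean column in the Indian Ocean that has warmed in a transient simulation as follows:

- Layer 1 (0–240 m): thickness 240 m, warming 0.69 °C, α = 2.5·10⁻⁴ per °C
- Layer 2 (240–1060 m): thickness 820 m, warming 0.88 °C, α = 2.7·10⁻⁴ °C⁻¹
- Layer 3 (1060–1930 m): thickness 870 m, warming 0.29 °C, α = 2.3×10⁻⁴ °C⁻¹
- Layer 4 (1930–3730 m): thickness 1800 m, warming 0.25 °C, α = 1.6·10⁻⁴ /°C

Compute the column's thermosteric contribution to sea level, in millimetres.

370 mm

240 × 0.69 × 2.5×10⁻⁴ = 0.04140 m
0.88 × 820 × 2.7×10⁻⁴ = 0.194832 m
Layer 3: 2.3×10⁻⁴ × 870 × 0.29 = 0.058029 m
1930–3730 m: 1800 × 1.6×10⁻⁴ × 0.25 = 0.07200 m
Δh = 0.04140 + 0.194832 + 0.058029 + 0.07200 = 0.366261 m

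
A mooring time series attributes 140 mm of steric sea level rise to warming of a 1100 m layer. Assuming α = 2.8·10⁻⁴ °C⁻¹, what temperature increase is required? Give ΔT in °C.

0.455 °C

ΔT = Δh/(αH) = 0.14 / (2.8×10⁻⁴ × 1100) ≈ 0.4545 °C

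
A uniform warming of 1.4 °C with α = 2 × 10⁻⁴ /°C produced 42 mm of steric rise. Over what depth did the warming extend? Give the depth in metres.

about 150 m

H = Δh/(αΔT) = 0.042 / (2×10⁻⁴ × 1.4) = 150.0 m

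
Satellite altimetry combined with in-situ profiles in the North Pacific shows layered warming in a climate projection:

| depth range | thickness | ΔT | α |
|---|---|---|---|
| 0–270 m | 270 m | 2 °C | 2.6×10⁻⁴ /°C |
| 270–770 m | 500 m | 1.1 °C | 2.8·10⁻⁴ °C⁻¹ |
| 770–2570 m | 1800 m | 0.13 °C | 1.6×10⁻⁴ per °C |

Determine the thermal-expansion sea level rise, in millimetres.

about 332 mm

Layer 1: 2.6×10⁻⁴ × 270 × 2 = 0.14040 m
2.8×10⁻⁴ × 500 × 1.1 = 0.15400 m
0.13 × 1800 × 1.6×10⁻⁴ = 0.03744 m
Δh = 0.14040 + 0.15400 + 0.03744 = 0.33184 m ≈ 332 mm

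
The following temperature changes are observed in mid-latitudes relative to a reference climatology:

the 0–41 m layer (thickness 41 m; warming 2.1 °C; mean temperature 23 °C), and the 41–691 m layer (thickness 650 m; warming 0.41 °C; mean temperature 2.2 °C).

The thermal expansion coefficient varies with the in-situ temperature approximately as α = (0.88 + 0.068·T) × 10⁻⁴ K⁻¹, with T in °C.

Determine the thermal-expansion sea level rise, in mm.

Δh = 48.5 mm

Layer 1: α = (0.88 + 0.068×23)×10⁻⁴ = 2.444×10⁻⁴ K⁻¹
Layer 2: α = (0.88 + 0.068×2.2)×10⁻⁴ = 1.0296×10⁻⁴ K⁻¹
0–41 m: 41 × 2.1 × 2.444×10⁻⁴ = 0.02104284 m
41–691 m: 650 × 1.0296×10⁻⁴ × 0.41 = 0.02743884 m
Δh = 0.02104284 + 0.02743884 = 0.04848168 m ≈ 48.5 mm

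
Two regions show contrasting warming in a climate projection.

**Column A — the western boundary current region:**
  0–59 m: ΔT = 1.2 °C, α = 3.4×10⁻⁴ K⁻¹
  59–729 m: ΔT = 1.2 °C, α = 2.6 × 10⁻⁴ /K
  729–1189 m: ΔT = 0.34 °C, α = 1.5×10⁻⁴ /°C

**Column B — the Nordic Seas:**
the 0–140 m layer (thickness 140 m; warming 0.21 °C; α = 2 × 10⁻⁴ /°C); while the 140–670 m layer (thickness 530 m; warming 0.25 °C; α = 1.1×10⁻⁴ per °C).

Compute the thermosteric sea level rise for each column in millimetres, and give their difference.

A 0–59 m: 1.2 × 59 × 3.4×10⁻⁴ = 0.024072 m
A Layer 2: 670 × 1.2 × 2.6×10⁻⁴ = 0.20904 m
A 729–1189 m: 0.34 × 1.5×10⁻⁴ × 460 = 0.02346 m
A total: 0.256572 m
B Layer 1: 140 × 0.21 × 2×10⁻⁴ = 0.00588 m
B 140–670 m: 0.25 × 1.1×10⁻⁴ × 530 = 0.014575 m
B total: 0.020455 m
Difference: 0.256572 − 0.020455 = 0.236117 m

A: 257 mm; B: 20.5 mm; difference 236 mm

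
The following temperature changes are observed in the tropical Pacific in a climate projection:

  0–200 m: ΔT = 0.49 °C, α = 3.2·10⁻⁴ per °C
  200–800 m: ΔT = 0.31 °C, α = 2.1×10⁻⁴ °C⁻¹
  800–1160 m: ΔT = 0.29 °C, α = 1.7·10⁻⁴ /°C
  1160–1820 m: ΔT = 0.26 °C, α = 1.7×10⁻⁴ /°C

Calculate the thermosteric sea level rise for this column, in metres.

Δh = 0.117 m

3.2×10⁻⁴ × 200 × 0.49 = 0.03136 m
200–800 m: 2.1×10⁻⁴ × 600 × 0.31 = 0.03906 m
1.7×10⁻⁴ × 0.29 × 360 = 0.017748 m
1.7×10⁻⁴ × 0.26 × 660 = 0.029172 m
Δh = 0.03136 + 0.03906 + 0.017748 + 0.029172 = 0.11734 m ≈ 0.117 m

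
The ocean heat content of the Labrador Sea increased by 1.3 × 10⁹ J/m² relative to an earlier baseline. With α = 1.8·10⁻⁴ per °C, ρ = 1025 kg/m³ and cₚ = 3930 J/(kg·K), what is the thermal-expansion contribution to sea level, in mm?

Δh = αQ/(ρcₚ) = 1.8×10⁻⁴ × 1.3×10⁹ / (1025 × 3930) ≈ 0.05809 m

58.1 mm of thermosteric rise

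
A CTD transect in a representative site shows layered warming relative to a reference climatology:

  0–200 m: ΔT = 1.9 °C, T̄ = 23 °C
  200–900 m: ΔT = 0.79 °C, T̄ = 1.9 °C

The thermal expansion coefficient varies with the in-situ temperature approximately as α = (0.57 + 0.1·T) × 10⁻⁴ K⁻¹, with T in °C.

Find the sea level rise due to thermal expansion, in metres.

Layer 1: α = (0.57 + 0.1×23)×10⁻⁴ = 2.87×10⁻⁴ K⁻¹
Layer 2: α = (0.57 + 0.1×1.9)×10⁻⁴ = 0.76×10⁻⁴ K⁻¹
0–200 m: 200 × 1.9 × 2.87×10⁻⁴ = 0.10906 m
200–900 m: 0.79 × 0.76×10⁻⁴ × 700 = 0.042028 m
Δh = 0.10906 + 0.042028 = 0.151088 m

0.151 m of thermosteric rise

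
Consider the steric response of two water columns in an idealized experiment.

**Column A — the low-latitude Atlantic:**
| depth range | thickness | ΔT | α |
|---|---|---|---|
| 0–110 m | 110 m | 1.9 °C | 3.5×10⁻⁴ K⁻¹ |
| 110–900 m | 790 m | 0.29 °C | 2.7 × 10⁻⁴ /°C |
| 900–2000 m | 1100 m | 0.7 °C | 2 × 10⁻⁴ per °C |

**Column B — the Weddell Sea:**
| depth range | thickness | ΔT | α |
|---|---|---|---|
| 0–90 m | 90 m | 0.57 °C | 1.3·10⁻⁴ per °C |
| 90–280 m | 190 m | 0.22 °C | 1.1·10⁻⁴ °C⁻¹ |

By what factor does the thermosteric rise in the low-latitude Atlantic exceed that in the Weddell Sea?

A Layer 1: 3.5×10⁻⁴ × 110 × 1.9 = 0.07315 m
A 110–900 m: 790 × 2.7×10⁻⁴ × 0.29 = 0.061857 m
A Layer 3: 2×10⁻⁴ × 0.7 × 1100 = 0.15400 m
A total: 0.289007 m
B Layer 1: 0.57 × 90 × 1.3×10⁻⁴ = 0.006669 m
B 190 × 1.1×10⁻⁴ × 0.22 = 0.004598 m
B total: 0.011267 m
Ratio: 0.289007 / 0.011267 ≈ 25.65

a factor of 25.7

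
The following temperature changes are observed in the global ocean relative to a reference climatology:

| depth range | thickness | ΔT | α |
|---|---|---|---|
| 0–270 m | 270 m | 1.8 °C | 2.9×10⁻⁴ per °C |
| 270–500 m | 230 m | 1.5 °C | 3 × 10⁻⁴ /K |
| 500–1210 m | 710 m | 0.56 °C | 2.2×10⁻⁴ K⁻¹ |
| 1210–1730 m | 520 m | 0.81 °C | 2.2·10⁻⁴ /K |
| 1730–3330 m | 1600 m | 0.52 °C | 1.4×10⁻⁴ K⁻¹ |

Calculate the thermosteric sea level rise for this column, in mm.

about 541 mm

Layer 1: 1.8 × 270 × 2.9×10⁻⁴ = 0.14094 m
3×10⁻⁴ × 230 × 1.5 = 0.10350 m
2.2×10⁻⁴ × 0.56 × 710 = 0.087472 m
Layer 4: 520 × 0.81 × 2.2×10⁻⁴ = 0.092664 m
1730–3330 m: 1.4×10⁻⁴ × 1600 × 0.52 = 0.11648 m
Δh = 0.14094 + 0.10350 + 0.087472 + 0.092664 + 0.11648 = 0.541056 m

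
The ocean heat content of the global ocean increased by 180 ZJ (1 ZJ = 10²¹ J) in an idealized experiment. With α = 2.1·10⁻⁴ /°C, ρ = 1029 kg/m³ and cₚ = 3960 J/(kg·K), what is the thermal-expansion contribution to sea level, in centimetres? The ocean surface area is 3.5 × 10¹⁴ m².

Per unit area: Q = 180×10²¹ / (3.5×10¹⁴) ≈ 5.143×10⁸ J/m²
Δh = αQ/(ρcₚ) = 2.1×10⁻⁴ × 5.143×10⁸ / (1029 × 3960) ≈ 0.026505 m

Δh ≈ 2.7 cm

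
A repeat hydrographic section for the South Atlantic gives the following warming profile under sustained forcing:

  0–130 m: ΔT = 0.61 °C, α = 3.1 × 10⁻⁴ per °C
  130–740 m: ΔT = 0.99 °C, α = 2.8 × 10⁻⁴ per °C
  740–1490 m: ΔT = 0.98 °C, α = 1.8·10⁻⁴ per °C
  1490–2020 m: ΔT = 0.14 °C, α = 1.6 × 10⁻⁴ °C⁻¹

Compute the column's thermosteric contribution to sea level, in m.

0.338 m

3.1×10⁻⁴ × 0.61 × 130 = 0.024583 m
2.8×10⁻⁴ × 610 × 0.99 = 0.169092 m
Layer 3: 1.8×10⁻⁴ × 750 × 0.98 = 0.13230 m
1490–2020 m: 1.6×10⁻⁴ × 530 × 0.14 = 0.011872 m
Δh = 0.024583 + 0.169092 + 0.13230 + 0.011872 = 0.337847 m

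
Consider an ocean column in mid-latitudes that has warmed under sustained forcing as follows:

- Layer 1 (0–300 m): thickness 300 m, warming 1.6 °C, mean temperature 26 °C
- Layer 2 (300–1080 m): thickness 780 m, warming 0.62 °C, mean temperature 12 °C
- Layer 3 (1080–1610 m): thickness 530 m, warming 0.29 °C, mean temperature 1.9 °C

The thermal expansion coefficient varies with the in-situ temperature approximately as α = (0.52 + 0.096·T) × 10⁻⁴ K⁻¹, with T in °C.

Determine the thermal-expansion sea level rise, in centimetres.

Layer 1: α = (0.52 + 0.096×26)×10⁻⁴ = 3.016×10⁻⁴ K⁻¹
Layer 2: α = (0.52 + 0.096×12)×10⁻⁴ = 1.672×10⁻⁴ K⁻¹
Layer 3: α = (0.52 + 0.096×1.9)×10⁻⁴ = 0.7024×10⁻⁴ K⁻¹
Layer 1: 300 × 1.6 × 3.016×10⁻⁴ = 0.144768 m
300–1080 m: 780 × 0.62 × 1.672×10⁻⁴ = 0.08085792 m
1080–1610 m: 530 × 0.7024×10⁻⁴ × 0.29 = 0.010795888 m
Δh = 0.144768 + 0.08085792 + 0.010795888 = 0.236421808 m

Δh ≈ 24 cm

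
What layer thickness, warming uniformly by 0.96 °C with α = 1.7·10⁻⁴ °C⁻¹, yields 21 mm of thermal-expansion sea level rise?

H = Δh/(αΔT) = 0.021 / (1.7×10⁻⁴ × 0.96) ≈ 128.7 m

about 129 m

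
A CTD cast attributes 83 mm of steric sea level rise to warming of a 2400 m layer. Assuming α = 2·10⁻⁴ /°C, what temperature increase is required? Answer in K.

0.17 K

ΔT = Δh/(αH) = 0.083 / (2×10⁻⁴ × 2400) ≈ 0.1729 K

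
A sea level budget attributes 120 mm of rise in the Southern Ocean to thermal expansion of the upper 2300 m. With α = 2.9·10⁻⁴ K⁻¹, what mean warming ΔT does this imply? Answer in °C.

ΔT = Δh/(αH) = 0.12 / (2.9×10⁻⁴ × 2300) ≈ 0.1799 °C

about 0.18 °C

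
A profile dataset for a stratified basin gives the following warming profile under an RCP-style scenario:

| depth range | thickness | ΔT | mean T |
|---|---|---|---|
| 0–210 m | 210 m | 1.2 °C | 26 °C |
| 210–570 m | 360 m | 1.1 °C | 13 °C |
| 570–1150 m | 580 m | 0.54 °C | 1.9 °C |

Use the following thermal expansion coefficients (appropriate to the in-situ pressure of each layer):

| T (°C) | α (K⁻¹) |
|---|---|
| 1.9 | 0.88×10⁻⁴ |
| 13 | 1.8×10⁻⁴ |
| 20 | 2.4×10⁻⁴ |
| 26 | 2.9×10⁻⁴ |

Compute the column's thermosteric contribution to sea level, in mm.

Δh ≈ 172 mm

Layer 1 at 26 °C → α = 2.9×10⁻⁴ K⁻¹
Layer 2 at 13 °C → α = 1.8×10⁻⁴ K⁻¹
Layer 3 at 1.9 °C → α = 0.88×10⁻⁴ K⁻¹
210 × 1.2 × 2.9×10⁻⁴ = 0.07308 m
210–570 m: 1.8×10⁻⁴ × 360 × 1.1 = 0.07128 m
0.54 × 580 × 0.88×10⁻⁴ = 0.0275616 m
Δh = 0.07308 + 0.07128 + 0.0275616 = 0.1719216 m ≈ 172 mm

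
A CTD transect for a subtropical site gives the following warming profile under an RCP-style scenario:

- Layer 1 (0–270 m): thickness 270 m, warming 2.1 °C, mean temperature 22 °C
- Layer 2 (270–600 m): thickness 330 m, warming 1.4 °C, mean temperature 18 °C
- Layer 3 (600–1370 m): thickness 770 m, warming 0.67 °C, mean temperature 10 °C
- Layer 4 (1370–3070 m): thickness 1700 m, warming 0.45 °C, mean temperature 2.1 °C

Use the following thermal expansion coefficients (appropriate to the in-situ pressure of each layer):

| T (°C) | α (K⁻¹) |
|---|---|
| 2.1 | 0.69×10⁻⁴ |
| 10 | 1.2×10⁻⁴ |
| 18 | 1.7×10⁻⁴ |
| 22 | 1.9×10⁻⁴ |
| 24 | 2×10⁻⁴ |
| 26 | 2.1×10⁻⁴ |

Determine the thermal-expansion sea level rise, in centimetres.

Δh ≈ 30 cm

Layer 1 at 22 °C → α = 1.9×10⁻⁴ K⁻¹
Layer 2 at 18 °C → α = 1.7×10⁻⁴ K⁻¹
Layer 3 at 10 °C → α = 1.2×10⁻⁴ K⁻¹
Layer 4 at 2.1 °C → α = 0.69×10⁻⁴ K⁻¹
Layer 1: 2.1 × 270 × 1.9×10⁻⁴ = 0.10773 m
Layer 2: 1.4 × 330 × 1.7×10⁻⁴ = 0.07854 m
Layer 3: 1.2×10⁻⁴ × 0.67 × 770 = 0.061908 m
0.69×10⁻⁴ × 1700 × 0.45 = 0.052785 m
Δh = 0.10773 + 0.07854 + 0.061908 + 0.052785 = 0.300963 m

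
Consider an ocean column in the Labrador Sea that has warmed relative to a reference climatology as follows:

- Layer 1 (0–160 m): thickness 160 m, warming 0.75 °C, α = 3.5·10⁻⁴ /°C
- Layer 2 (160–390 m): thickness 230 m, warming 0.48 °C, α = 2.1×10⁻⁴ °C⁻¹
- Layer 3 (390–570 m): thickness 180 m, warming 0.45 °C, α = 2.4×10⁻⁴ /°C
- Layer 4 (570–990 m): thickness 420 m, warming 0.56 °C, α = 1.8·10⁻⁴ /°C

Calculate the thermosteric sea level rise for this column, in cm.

0–160 m: 160 × 0.75 × 3.5×10⁻⁴ = 0.04200 m
2.1×10⁻⁴ × 0.48 × 230 = 0.023184 m
Layer 3: 180 × 0.45 × 2.4×10⁻⁴ = 0.01944 m
420 × 1.8×10⁻⁴ × 0.56 = 0.042336 m
Δh = 0.04200 + 0.023184 + 0.01944 + 0.042336 = 0.12696 m

13 cm of thermosteric rise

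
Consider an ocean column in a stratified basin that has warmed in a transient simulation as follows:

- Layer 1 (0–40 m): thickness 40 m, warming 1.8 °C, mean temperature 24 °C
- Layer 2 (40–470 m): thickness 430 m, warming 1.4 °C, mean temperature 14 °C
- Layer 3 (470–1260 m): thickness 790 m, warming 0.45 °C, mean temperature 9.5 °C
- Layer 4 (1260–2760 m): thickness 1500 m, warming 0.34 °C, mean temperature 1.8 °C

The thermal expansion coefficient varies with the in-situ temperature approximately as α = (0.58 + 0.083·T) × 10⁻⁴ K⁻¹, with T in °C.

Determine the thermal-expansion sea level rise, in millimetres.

Layer 1: α = (0.58 + 0.083×24)×10⁻⁴ = 2.572×10⁻⁴ K⁻¹
Layer 2: α = (0.58 + 0.083×14)×10⁻⁴ = 1.742×10⁻⁴ K⁻¹
Layer 3: α = (0.58 + 0.083×9.5)×10⁻⁴ = 1.3685×10⁻⁴ K⁻¹
Layer 4: α = (0.58 + 0.083×1.8)×10⁻⁴ = 0.7294×10⁻⁴ K⁻¹
Layer 1: 40 × 2.572×10⁻⁴ × 1.8 = 0.0185184 m
1.742×10⁻⁴ × 430 × 1.4 = 0.1048684 m
Layer 3: 1.3685×10⁻⁴ × 0.45 × 790 = 0.048650175 m
Layer 4: 1500 × 0.34 × 0.7294×10⁻⁴ = 0.0371994 m
Δh = 0.0185184 + 0.1048684 + 0.048650175 + 0.0371994 = 0.209236375 m ≈ 209 mm

Δh = 209 mm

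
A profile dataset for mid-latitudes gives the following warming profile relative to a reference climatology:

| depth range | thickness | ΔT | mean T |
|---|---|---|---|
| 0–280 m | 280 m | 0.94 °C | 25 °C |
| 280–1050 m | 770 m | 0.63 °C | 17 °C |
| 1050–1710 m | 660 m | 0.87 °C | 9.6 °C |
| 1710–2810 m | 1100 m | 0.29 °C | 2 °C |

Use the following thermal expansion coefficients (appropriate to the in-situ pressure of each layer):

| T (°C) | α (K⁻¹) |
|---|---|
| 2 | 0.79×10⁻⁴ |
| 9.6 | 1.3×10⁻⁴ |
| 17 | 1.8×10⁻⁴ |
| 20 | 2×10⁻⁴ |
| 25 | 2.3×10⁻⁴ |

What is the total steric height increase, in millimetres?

Δh = 248 mm

Layer 1 at 25 °C → α = 2.3×10⁻⁴ K⁻¹
Layer 2 at 17 °C → α = 1.8×10⁻⁴ K⁻¹
Layer 3 at 9.6 °C → α = 1.3×10⁻⁴ K⁻¹
Layer 4 at 2 °C → α = 0.79×10⁻⁴ K⁻¹
0.94 × 2.3×10⁻⁴ × 280 = 0.060536 m
Layer 2: 1.8×10⁻⁴ × 770 × 0.63 = 0.087318 m
1050–1710 m: 660 × 1.3×10⁻⁴ × 0.87 = 0.074646 m
Layer 4: 0.79×10⁻⁴ × 1100 × 0.29 = 0.025201 m
Δh = 0.060536 + 0.087318 + 0.074646 + 0.025201 = 0.247701 m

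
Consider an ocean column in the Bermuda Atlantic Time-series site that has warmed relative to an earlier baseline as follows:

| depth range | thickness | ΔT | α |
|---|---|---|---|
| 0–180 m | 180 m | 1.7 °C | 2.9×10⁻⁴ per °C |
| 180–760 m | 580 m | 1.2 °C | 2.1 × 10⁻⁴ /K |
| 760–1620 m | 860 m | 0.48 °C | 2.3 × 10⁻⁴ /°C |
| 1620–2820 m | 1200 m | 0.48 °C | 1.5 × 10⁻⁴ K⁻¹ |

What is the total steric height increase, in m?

Δh ≈ 0.416 m

0–180 m: 2.9×10⁻⁴ × 1.7 × 180 = 0.08874 m
180–760 m: 2.1×10⁻⁴ × 580 × 1.2 = 0.14616 m
Layer 3: 0.48 × 860 × 2.3×10⁻⁴ = 0.094944 m
1200 × 0.48 × 1.5×10⁻⁴ = 0.08640 m
Δh = 0.08874 + 0.14616 + 0.094944 + 0.08640 = 0.416244 m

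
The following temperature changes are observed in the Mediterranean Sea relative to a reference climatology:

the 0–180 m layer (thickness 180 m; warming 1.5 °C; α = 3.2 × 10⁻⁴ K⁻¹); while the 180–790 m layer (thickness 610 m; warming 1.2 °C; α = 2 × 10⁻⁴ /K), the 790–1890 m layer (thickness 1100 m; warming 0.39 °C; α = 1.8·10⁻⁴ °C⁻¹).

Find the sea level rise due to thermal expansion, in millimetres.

1.5 × 3.2×10⁻⁴ × 180 = 0.08640 m
610 × 1.2 × 2×10⁻⁴ = 0.14640 m
1100 × 1.8×10⁻⁴ × 0.39 = 0.07722 m
Δh = 0.08640 + 0.14640 + 0.07722 = 0.31002 m

about 310 mm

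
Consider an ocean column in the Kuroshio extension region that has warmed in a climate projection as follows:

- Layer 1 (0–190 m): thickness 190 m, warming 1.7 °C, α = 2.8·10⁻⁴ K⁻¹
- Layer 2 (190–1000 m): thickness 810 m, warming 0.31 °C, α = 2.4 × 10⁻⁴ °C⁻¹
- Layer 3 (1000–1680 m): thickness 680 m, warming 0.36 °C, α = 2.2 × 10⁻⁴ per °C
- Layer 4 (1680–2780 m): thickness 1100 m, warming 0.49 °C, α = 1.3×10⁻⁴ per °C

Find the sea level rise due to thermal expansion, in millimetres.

Layer 1: 2.8×10⁻⁴ × 1.7 × 190 = 0.09044 m
190–1000 m: 2.4×10⁻⁴ × 0.31 × 810 = 0.060264 m
1000–1680 m: 2.2×10⁻⁴ × 680 × 0.36 = 0.053856 m
1680–2780 m: 1100 × 1.3×10⁻⁴ × 0.49 = 0.07007 m
Δh = 0.09044 + 0.060264 + 0.053856 + 0.07007 = 0.27463 m ≈ 275 mm

275 mm of thermosteric rise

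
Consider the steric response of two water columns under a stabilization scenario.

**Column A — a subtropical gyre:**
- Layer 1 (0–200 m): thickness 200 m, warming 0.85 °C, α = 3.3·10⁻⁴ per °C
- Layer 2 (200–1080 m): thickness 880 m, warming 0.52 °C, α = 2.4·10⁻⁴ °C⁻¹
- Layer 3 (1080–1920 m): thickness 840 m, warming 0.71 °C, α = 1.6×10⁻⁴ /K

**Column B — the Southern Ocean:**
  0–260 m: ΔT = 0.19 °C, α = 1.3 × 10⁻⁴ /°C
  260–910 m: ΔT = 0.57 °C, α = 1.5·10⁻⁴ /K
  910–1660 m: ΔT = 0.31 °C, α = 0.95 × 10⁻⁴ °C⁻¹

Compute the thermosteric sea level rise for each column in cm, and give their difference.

A 0.85 × 3.3×10⁻⁴ × 200 = 0.05610 m
A 2.4×10⁻⁴ × 0.52 × 880 = 0.109824 m
A 1080–1920 m: 840 × 1.6×10⁻⁴ × 0.71 = 0.095424 m
A total: 0.261348 m
B 1.3×10⁻⁴ × 0.19 × 260 = 0.006422 m
B 260–910 m: 650 × 1.5×10⁻⁴ × 0.57 = 0.055575 m
B 910–1660 m: 0.95×10⁻⁴ × 750 × 0.31 = 0.0220875 m
B total: 0.0840845 m
Difference: 0.261348 − 0.0840845 = 0.1772635 m

A: 26.1 cm; B: 8.41 cm; difference 17.7 cm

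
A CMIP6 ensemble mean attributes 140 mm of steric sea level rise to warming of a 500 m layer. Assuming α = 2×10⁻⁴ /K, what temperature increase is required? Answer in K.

ΔT = Δh/(αH) = 0.14 / (2×10⁻⁴ × 500) = 1.400 K

ΔT ≈ 1.40 K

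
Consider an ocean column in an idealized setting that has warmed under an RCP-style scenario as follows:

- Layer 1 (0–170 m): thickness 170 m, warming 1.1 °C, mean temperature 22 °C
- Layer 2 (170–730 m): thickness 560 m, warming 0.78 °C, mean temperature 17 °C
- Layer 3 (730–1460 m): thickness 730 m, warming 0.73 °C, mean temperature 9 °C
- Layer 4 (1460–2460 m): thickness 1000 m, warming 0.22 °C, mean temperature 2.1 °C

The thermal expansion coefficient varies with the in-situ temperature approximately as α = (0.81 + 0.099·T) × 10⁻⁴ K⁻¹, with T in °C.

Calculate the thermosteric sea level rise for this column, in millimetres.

Δh = 280 mm

Layer 1: α = (0.81 + 0.099×22)×10⁻⁴ = 2.988×10⁻⁴ K⁻¹
Layer 2: α = (0.81 + 0.099×17)×10⁻⁴ = 2.493×10⁻⁴ K⁻¹
Layer 3: α = (0.81 + 0.099×9)×10⁻⁴ = 1.701×10⁻⁴ K⁻¹
Layer 4: α = (0.81 + 0.099×2.1)×10⁻⁴ = 1.0179×10⁻⁴ K⁻¹
0–170 m: 2.988×10⁻⁴ × 1.1 × 170 = 0.0558756 m
2.493×10⁻⁴ × 0.78 × 560 = 0.10889424 m
730–1460 m: 1.701×10⁻⁴ × 730 × 0.73 = 0.09064629 m
1460–2460 m: 0.22 × 1.0179×10⁻⁴ × 1000 = 0.0223938 m
Δh = 0.0558756 + 0.10889424 + 0.09064629 + 0.0223938 = 0.27780993 m ≈ 280 mm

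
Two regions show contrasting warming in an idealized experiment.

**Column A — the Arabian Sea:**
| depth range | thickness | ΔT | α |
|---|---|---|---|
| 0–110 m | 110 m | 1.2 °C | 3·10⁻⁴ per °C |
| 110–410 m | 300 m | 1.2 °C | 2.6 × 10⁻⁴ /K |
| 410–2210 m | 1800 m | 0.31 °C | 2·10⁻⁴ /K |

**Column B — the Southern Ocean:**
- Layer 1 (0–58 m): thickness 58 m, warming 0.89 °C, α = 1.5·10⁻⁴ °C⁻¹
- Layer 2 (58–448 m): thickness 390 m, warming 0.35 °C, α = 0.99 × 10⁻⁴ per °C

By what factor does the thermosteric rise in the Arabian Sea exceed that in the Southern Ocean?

12

A Layer 1: 110 × 1.2 × 3×10⁻⁴ = 0.03960 m
A 2.6×10⁻⁴ × 1.2 × 300 = 0.09360 m
A 0.31 × 2×10⁻⁴ × 1800 = 0.11160 m
A total: 0.24480 m
B 0.89 × 58 × 1.5×10⁻⁴ = 0.007743 m
B 390 × 0.35 × 0.99×10⁻⁴ = 0.0135135 m
B total: 0.0212565 m
Ratio: 0.24480 / 0.0212565 ≈ 11.52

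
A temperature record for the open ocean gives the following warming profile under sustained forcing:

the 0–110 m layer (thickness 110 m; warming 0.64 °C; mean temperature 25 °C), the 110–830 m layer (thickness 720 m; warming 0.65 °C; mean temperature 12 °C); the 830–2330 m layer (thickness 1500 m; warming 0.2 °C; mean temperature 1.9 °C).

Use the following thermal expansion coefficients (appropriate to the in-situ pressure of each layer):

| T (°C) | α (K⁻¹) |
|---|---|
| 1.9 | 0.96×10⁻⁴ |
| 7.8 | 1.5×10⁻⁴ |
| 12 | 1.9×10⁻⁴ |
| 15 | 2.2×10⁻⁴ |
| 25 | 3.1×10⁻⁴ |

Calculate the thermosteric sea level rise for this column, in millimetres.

Layer 1 at 25 °C → α = 3.1×10⁻⁴ K⁻¹
Layer 2 at 12 °C → α = 1.9×10⁻⁴ K⁻¹
Layer 3 at 1.9 °C → α = 0.96×10⁻⁴ K⁻¹
Layer 1: 0.64 × 110 × 3.1×10⁻⁴ = 0.021824 m
110–830 m: 720 × 1.9×10⁻⁴ × 0.65 = 0.08892 m
Layer 3: 0.2 × 1500 × 0.96×10⁻⁴ = 0.02880 m
Δh = 0.021824 + 0.08892 + 0.02880 = 0.139544 m ≈ 140 mm

140 mm of thermosteric rise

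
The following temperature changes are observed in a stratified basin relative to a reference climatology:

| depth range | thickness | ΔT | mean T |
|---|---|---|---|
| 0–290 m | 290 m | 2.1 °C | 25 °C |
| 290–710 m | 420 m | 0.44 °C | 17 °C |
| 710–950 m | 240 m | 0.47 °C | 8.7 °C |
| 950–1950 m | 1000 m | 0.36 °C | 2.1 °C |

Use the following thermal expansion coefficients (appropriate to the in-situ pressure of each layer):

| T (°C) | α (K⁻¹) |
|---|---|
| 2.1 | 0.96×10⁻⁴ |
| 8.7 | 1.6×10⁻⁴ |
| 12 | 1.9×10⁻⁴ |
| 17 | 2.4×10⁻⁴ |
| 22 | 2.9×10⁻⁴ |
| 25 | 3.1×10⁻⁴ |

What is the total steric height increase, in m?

Layer 1 at 25 °C → α = 3.1×10⁻⁴ K⁻¹
Layer 2 at 17 °C → α = 2.4×10⁻⁴ K⁻¹
Layer 3 at 8.7 °C → α = 1.6×10⁻⁴ K⁻¹
Layer 4 at 2.1 °C → α = 0.96×10⁻⁴ K⁻¹
Layer 1: 2.1 × 3.1×10⁻⁴ × 290 = 0.18879 m
Layer 2: 2.4×10⁻⁴ × 0.44 × 420 = 0.044352 m
710–950 m: 0.47 × 1.6×10⁻⁴ × 240 = 0.018048 m
Layer 4: 1000 × 0.96×10⁻⁴ × 0.36 = 0.03456 m
Δh = 0.18879 + 0.044352 + 0.018048 + 0.03456 = 0.28575 m

Δh = 0.29 m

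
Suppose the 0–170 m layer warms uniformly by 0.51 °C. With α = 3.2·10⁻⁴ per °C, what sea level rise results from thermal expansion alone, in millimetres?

Δh = αΔT·H = 3.2×10⁻⁴ × 0.51 × 170 = 0.027744 m

Δh = 27.7 mm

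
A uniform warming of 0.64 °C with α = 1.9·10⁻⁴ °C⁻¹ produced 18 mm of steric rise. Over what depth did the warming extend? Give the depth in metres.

H = Δh/(αΔT) = 0.018 / (1.9×10⁻⁴ × 0.64) ≈ 148.0 m

H ≈ 148 m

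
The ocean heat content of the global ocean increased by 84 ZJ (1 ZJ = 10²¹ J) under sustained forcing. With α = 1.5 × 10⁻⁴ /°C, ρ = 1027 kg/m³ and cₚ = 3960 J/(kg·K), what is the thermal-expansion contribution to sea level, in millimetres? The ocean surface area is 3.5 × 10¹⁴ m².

about 8.85 mm

Per unit area: Q = 84×10²¹ / (3.5×10¹⁴) = 2.4×10⁸ J/m²
Δh = αQ/(ρcₚ) = 1.5×10⁻⁴ × 2.4×10⁸ / (1027 × 3960) ≈ 0.0088519 m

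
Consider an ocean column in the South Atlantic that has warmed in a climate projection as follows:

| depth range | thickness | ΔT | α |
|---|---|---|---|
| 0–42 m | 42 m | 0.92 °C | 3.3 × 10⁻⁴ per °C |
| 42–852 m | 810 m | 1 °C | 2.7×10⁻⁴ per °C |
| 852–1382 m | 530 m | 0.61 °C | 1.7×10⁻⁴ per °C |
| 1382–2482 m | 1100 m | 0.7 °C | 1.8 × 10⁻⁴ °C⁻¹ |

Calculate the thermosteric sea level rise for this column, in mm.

0–42 m: 0.92 × 42 × 3.3×10⁻⁴ = 0.0127512 m
Layer 2: 810 × 2.7×10⁻⁴ × 1 = 0.21870 m
1.7×10⁻⁴ × 530 × 0.61 = 0.054961 m
Layer 4: 1100 × 1.8×10⁻⁴ × 0.7 = 0.13860 m
Δh = 0.0127512 + 0.21870 + 0.054961 + 0.13860 = 0.4250122 m

Δh ≈ 425 mm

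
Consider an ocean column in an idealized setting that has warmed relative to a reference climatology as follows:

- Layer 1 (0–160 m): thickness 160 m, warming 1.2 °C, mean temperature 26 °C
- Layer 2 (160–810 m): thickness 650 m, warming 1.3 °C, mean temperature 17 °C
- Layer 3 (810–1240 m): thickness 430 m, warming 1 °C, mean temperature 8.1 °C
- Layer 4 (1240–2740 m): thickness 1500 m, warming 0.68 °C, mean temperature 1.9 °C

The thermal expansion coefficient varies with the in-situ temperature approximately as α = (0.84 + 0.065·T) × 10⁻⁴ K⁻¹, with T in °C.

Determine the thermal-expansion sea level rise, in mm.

Layer 1: α = (0.84 + 0.065×26)×10⁻⁴ = 2.53×10⁻⁴ K⁻¹
Layer 2: α = (0.84 + 0.065×17)×10⁻⁴ = 1.945×10⁻⁴ K⁻¹
Layer 3: α = (0.84 + 0.065×8.1)×10⁻⁴ = 1.3665×10⁻⁴ K⁻¹
Layer 4: α = (0.84 + 0.065×1.9)×10⁻⁴ = 0.9635×10⁻⁴ K⁻¹
0–160 m: 160 × 2.53×10⁻⁴ × 1.2 = 0.048576 m
Layer 2: 1.3 × 650 × 1.945×10⁻⁴ = 0.1643525 m
1.3665×10⁻⁴ × 1 × 430 = 0.0587595 m
1240–2740 m: 0.68 × 1500 × 0.9635×10⁻⁴ = 0.098277 m
Δh = 0.048576 + 0.1643525 + 0.0587595 + 0.098277 = 0.369965 m

about 370 mm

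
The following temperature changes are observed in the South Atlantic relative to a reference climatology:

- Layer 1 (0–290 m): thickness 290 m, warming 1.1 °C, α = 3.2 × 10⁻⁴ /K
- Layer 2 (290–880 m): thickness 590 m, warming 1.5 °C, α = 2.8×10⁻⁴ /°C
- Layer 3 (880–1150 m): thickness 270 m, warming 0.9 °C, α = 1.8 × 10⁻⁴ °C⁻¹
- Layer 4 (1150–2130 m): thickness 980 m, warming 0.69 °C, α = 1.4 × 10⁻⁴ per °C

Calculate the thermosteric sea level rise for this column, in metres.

Layer 1: 1.1 × 290 × 3.2×10⁻⁴ = 0.10208 m
2.8×10⁻⁴ × 1.5 × 590 = 0.24780 m
880–1150 m: 1.8×10⁻⁴ × 0.9 × 270 = 0.04374 m
1.4×10⁻⁴ × 980 × 0.69 = 0.094668 m
Δh = 0.10208 + 0.24780 + 0.04374 + 0.094668 = 0.488288 m

Δh = 0.49 m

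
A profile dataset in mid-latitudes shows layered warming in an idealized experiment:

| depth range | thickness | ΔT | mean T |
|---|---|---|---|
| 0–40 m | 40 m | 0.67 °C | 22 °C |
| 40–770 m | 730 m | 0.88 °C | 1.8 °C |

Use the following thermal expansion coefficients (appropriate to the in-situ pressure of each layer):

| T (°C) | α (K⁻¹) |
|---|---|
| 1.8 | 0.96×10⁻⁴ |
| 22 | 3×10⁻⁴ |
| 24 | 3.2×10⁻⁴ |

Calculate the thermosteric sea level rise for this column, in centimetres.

6.97 cm of thermosteric rise

Layer 1 at 22 °C → α = 3×10⁻⁴ K⁻¹
Layer 2 at 1.8 °C → α = 0.96×10⁻⁴ K⁻¹
0–40 m: 0.67 × 40 × 3×10⁻⁴ = 0.00804 m
Layer 2: 730 × 0.88 × 0.96×10⁻⁴ = 0.0616704 m
Δh = 0.00804 + 0.0616704 = 0.0697104 m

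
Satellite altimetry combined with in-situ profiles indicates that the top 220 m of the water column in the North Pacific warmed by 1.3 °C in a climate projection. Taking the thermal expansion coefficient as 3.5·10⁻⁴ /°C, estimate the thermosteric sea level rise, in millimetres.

about 100 mm

Δh = αΔT·H = 3.5×10⁻⁴ × 1.3 × 220 = 0.10010 m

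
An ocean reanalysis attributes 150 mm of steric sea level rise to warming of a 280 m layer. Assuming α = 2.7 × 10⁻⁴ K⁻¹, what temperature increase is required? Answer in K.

1.98 K

ΔT = Δh/(αH) = 0.15 / (2.7×10⁻⁴ × 280) ≈ 1.984 K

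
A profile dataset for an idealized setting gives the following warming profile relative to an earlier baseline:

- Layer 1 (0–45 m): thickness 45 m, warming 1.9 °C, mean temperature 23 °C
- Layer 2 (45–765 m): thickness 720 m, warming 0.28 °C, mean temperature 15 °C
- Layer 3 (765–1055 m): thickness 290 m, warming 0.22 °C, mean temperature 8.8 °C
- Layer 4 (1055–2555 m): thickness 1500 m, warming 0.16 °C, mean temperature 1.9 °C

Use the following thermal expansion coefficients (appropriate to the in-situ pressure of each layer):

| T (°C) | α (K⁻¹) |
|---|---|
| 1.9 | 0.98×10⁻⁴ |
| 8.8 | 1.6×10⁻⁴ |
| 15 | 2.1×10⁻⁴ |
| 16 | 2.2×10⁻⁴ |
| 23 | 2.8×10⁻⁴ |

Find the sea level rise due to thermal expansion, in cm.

Δh = 10.0 cm

Layer 1 at 23 °C → α = 2.8×10⁻⁴ K⁻¹
Layer 2 at 15 °C → α = 2.1×10⁻⁴ K⁻¹
Layer 3 at 8.8 °C → α = 1.6×10⁻⁴ K⁻¹
Layer 4 at 1.9 °C → α = 0.98×10⁻⁴ K⁻¹
Layer 1: 1.9 × 45 × 2.8×10⁻⁴ = 0.02394 m
2.1×10⁻⁴ × 720 × 0.28 = 0.042336 m
765–1055 m: 1.6×10⁻⁴ × 290 × 0.22 = 0.010208 m
1055–2555 m: 1500 × 0.98×10⁻⁴ × 0.16 = 0.02352 m
Δh = 0.02394 + 0.042336 + 0.010208 + 0.02352 = 0.100004 m ≈ 10.0 cm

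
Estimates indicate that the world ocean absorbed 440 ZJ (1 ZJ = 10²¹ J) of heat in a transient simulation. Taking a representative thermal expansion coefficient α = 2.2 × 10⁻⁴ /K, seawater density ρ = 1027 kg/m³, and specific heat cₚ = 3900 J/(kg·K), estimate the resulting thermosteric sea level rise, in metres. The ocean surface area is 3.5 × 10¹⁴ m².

Δh ≈ 0.069 m

Per unit area: Q = 440×10²¹ / (3.5×10¹⁴) ≈ 1.257×10⁹ J/m²
Δh = αQ/(ρcₚ) = 2.2×10⁻⁴ × 1.257×10⁹ / (1027 × 3900) ≈ 0.069044 m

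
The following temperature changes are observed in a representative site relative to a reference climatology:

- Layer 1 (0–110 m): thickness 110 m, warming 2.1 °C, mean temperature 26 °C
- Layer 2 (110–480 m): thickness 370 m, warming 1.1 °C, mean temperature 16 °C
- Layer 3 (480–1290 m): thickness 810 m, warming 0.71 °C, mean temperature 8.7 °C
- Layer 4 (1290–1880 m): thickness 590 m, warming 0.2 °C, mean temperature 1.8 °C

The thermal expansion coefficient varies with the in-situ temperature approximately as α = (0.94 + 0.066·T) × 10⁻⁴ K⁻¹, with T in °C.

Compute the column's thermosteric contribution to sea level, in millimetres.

Δh = 240 mm

Layer 1: α = (0.94 + 0.066×26)×10⁻⁴ = 2.656×10⁻⁴ K⁻¹
Layer 2: α = (0.94 + 0.066×16)×10⁻⁴ = 1.996×10⁻⁴ K⁻¹
Layer 3: α = (0.94 + 0.066×8.7)×10⁻⁴ = 1.5142×10⁻⁴ K⁻¹
Layer 4: α = (0.94 + 0.066×1.8)×10⁻⁴ = 1.0588×10⁻⁴ K⁻¹
2.1 × 110 × 2.656×10⁻⁴ = 0.0613536 m
Layer 2: 1.996×10⁻⁴ × 1.1 × 370 = 0.0812372 m
1.5142×10⁻⁴ × 0.71 × 810 = 0.087081642 m
Layer 4: 0.2 × 590 × 1.0588×10⁻⁴ = 0.01249384 m
Δh = 0.0613536 + 0.0812372 + 0.087081642 + 0.01249384 = 0.242166282 m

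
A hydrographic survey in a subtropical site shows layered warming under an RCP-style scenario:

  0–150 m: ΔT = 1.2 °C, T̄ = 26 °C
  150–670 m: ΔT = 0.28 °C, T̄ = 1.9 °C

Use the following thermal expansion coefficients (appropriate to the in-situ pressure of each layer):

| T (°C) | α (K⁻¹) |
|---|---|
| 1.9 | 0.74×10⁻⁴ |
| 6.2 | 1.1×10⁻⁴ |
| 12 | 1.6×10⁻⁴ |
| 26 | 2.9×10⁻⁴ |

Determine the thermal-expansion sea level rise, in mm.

about 63.0 mm

Layer 1 at 26 °C → α = 2.9×10⁻⁴ K⁻¹
Layer 2 at 1.9 °C → α = 0.74×10⁻⁴ K⁻¹
0–150 m: 150 × 2.9×10⁻⁴ × 1.2 = 0.05220 m
Layer 2: 0.28 × 0.74×10⁻⁴ × 520 = 0.0107744 m
Δh = 0.05220 + 0.0107744 = 0.0629744 m ≈ 63.0 mm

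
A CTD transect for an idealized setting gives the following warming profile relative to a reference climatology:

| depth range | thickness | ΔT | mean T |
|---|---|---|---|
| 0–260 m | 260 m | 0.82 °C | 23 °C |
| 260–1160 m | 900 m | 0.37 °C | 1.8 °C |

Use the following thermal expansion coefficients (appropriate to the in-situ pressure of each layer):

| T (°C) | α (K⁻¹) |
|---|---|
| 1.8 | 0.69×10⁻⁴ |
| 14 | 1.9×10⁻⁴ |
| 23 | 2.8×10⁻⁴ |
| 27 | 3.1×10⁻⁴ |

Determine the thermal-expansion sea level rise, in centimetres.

about 8.3 cm

Layer 1 at 23 °C → α = 2.8×10⁻⁴ K⁻¹
Layer 2 at 1.8 °C → α = 0.69×10⁻⁴ K⁻¹
0–260 m: 260 × 0.82 × 2.8×10⁻⁴ = 0.059696 m
260–1160 m: 0.37 × 0.69×10⁻⁴ × 900 = 0.022977 m
Δh = 0.059696 + 0.022977 = 0.082673 m ≈ 8.3 cm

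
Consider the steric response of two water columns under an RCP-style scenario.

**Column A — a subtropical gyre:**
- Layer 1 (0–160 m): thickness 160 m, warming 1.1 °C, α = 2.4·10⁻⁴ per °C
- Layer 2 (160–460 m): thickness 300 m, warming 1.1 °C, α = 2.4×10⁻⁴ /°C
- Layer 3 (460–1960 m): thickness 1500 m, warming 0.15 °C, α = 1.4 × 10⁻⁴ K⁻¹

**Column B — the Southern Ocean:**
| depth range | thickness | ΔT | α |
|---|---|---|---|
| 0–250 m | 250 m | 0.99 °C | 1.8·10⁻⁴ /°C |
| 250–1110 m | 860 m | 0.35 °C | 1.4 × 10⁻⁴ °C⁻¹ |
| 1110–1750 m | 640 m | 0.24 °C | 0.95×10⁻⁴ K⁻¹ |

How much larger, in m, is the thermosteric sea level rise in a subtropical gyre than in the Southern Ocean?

A 2.4×10⁻⁴ × 160 × 1.1 = 0.04224 m
A 1.1 × 2.4×10⁻⁴ × 300 = 0.07920 m
A 460–1960 m: 1500 × 0.15 × 1.4×10⁻⁴ = 0.03150 m
A total: 0.15294 m
B 0–250 m: 1.8×10⁻⁴ × 0.99 × 250 = 0.04455 m
B 250–1110 m: 0.35 × 1.4×10⁻⁴ × 860 = 0.04214 m
B 0.95×10⁻⁴ × 640 × 0.24 = 0.014592 m
B total: 0.101282 m
Difference: 0.15294 − 0.101282 = 0.051658 m

0.052 m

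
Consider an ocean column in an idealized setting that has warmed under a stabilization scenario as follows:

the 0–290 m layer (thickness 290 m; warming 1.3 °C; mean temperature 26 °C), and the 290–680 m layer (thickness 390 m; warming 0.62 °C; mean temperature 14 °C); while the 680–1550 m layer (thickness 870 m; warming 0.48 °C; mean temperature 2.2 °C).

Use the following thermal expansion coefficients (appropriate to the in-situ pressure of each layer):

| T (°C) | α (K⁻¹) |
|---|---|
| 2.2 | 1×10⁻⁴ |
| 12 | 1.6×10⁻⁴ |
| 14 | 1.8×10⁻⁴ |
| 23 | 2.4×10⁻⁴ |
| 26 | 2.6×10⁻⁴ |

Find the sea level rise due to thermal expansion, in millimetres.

about 180 mm

Layer 1 at 26 °C → α = 2.6×10⁻⁴ K⁻¹
Layer 2 at 14 °C → α = 1.8×10⁻⁴ K⁻¹
Layer 3 at 2.2 °C → α = 1×10⁻⁴ K⁻¹
Layer 1: 1.3 × 290 × 2.6×10⁻⁴ = 0.09802 m
Layer 2: 390 × 0.62 × 1.8×10⁻⁴ = 0.043524 m
680–1550 m: 870 × 0.48 × 1×10⁻⁴ = 0.04176 m
Δh = 0.09802 + 0.043524 + 0.04176 = 0.183304 m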